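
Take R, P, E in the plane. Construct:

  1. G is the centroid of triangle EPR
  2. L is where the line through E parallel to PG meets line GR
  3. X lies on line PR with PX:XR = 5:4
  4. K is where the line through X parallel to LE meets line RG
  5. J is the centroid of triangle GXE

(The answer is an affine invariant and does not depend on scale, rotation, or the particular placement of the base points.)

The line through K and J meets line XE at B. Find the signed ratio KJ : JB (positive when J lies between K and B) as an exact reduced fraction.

Assign R = (0, 0), P = (1, 0), E = (0, 1) — the answer is frame-independent, so this choice is without loss of generality.
1. G is the centroid of triangle EPR ⇒ G = (1/3, 1/3)
2. L is where the line through E parallel to PG meets line GR ⇒ L = (2/3, 2/3)
3. X lies on line PR with PX:XR = 5:4 ⇒ X = (4/9, 0)
4. K is where the line through X parallel to LE meets line RG ⇒ K = (4/27, 4/27)
5. J is the centroid of triangle GXE ⇒ J = (7/27, 4/9)
line KJ meets XE at B = (404/1593, 76/177)
J = K + t·(B−K) with t = 59/56, so KJ:JB = 59/56:-3/56

KJ:JB = -59/3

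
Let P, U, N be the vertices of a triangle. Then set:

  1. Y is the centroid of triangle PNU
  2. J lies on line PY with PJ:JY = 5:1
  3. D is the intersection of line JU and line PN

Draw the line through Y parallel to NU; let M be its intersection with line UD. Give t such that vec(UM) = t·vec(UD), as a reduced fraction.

t = 13/24

Work in coordinates with P = (0, 0), U = (1, 0), N = (0, 1).
1. Y is the centroid of triangle PNU ⇒ Y = (1/3, 1/3)
2. J lies on line PY with PJ:JY = 5:1 ⇒ J = (5/18, 5/18)
3. D is the intersection of line JU and line PN ⇒ D = (0, 5/13)
through Y parallel to NU: direction (1, -1); meets UD at M = (11/24, 5/24)
M = U + t·(D−U) with t = 13/24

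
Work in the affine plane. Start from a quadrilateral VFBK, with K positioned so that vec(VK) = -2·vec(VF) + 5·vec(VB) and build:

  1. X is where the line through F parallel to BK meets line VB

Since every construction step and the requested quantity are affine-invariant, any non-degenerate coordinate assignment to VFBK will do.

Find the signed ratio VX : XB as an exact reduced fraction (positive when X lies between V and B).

VX:XB = -2

Set V = (0, 0), F = (1, 0), B = (0, 1), K = (-2, 5); any affine frame gives the same invariant.
1. X is where the line through F parallel to BK meets line VB ⇒ X = (0, 2)
X = V + t·(B−V) with t = 2, so VX:XB = t:(1−t) = 2:-1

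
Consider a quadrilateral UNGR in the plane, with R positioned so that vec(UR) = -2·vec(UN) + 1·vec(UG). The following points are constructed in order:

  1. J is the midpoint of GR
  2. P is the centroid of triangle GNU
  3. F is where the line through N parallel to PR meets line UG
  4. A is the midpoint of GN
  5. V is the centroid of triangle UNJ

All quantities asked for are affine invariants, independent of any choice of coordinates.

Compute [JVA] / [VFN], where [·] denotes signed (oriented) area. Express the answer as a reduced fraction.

Choose coordinates U = (0, 0), N = (1, 0), G = (0, 1), R = (-2, 1).
1. J is the midpoint of GR ⇒ J = (-1, 1)
2. P is the centroid of triangle GNU ⇒ P = (1/3, 1/3)
3. F is where the line through N parallel to PR meets line UG ⇒ F = (0, 2/7)
4. A is the midpoint of GN ⇒ A = (1/2, 1/2)
5. V is the centroid of triangle UNJ ⇒ V = (0, 1/3)
2·[JVA] = 1/2, 2·[VFN] = 1/21
[JVA]:[VFN] = 1/2:1/21 = 21/2

[JVA]:[VFN] = 21/2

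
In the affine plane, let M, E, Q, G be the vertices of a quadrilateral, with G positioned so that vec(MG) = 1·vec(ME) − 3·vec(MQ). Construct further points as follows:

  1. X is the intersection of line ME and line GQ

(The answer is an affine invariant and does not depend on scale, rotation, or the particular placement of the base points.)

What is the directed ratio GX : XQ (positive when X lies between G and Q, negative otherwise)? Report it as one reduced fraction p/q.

GX:XQ = 3

Assign M = (0, 0), E = (1, 0), Q = (0, 1), G = (1, -3) — the answer is frame-independent, so this choice is without loss of generality.
1. X is the intersection of line ME and line GQ ⇒ X = (1/4, 0)
X = G + t·(Q−G) with t = 3/4, so GX:XQ = t:(1−t) = 3/4:1/4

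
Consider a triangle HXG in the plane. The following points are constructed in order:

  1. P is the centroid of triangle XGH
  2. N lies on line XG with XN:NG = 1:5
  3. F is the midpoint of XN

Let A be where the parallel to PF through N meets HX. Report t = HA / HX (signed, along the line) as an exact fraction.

Assign H = (0, 0), X = (1, 0), G = (0, 1) — the answer is frame-independent, so this choice is without loss of generality.
1. P is the centroid of triangle XGH ⇒ P = (1/3, 1/3)
2. N lies on line XG with XN:NG = 1:5 ⇒ N = (5/6, 1/6)
3. F is the midpoint of XN ⇒ F = (11/12, 1/12)
through N parallel to PF: direction (7/12, -1/4); meets HX at A = (11/9, 0)
A = H + t·(X−H) with t = 11/9

t = 11/9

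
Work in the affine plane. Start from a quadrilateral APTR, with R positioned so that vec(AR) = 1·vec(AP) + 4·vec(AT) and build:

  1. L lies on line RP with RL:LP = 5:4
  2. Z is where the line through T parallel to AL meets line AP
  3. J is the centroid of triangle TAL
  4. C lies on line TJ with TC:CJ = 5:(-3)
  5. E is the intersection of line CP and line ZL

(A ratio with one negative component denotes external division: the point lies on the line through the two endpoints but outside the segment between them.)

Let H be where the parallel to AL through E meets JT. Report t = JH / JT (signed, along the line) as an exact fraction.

t = -49/226

Choose coordinates A = (0, 0), P = (1, 0), T = (0, 1), R = (1, 4).
1. L lies on line RP with RL:LP = 5:4 ⇒ L = (1, 16/9)
2. Z is where the line through T parallel to AL meets line AP ⇒ Z = (-9/16, 0)
3. J is the centroid of triangle TAL ⇒ J = (1/3, 25/27)
4. C lies on line TJ with TC:CJ = 5:(-3) ⇒ C = (5/6, 22/27)
5. E is the intersection of line CP and line ZL ⇒ E = (239/339, 4400/3051)
through E parallel to AL: direction (1, 16/9); meets JT at H = (275/678, 2776/3051)
H = J + t·(T−J) with t = -49/226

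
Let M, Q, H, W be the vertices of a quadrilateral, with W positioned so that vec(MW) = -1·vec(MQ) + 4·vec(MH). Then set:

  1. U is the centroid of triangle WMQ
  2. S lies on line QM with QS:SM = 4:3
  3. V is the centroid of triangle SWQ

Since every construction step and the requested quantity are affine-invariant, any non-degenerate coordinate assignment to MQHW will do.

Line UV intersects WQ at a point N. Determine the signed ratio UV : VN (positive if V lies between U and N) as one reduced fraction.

Assign M = (0, 0), Q = (1, 0), H = (0, 1), W = (-1, 4) — the answer is frame-independent, so this choice is without loss of generality.
1. U is the centroid of triangle WMQ ⇒ U = (0, 4/3)
2. S lies on line QM with QS:SM = 4:3 ⇒ S = (3/7, 0)
3. V is the centroid of triangle SWQ ⇒ V = (1/7, 4/3)
line UV meets WQ at N = (1/3, 4/3)
V = U + t·(N−U) with t = 3/7, so UV:VN = 3/7:4/7

UV:VN = 3/4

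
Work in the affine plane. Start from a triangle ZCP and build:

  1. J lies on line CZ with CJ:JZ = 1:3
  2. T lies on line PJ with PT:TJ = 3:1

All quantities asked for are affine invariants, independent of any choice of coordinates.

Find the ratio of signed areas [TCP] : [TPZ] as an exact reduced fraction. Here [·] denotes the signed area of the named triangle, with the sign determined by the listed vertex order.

Assign Z = (0, 0), C = (1, 0), P = (0, 1) — the answer is frame-independent, so this choice is without loss of generality.
1. J lies on line CZ with CJ:JZ = 1:3 ⇒ J = (3/4, 0)
2. T lies on line PJ with PT:TJ = 3:1 ⇒ T = (9/16, 1/4)
2·[TCP] = 3/16, 2·[TPZ] = 9/16
[TCP]:[TPZ] = 3/16:9/16 = 1/3

[TCP]:[TPZ] = 1/3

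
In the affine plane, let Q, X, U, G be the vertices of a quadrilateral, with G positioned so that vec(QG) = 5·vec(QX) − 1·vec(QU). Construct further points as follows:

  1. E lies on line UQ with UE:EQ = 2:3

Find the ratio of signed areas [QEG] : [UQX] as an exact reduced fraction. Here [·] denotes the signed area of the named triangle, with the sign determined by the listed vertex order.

[QEG]:[UQX] = -3

Set Q = (0, 0), X = (1, 0), U = (0, 1), G = (5, -1); any affine frame gives the same invariant.
1. E lies on line UQ with UE:EQ = 2:3 ⇒ E = (0, 3/5)
2·[QEG] = -3, 2·[UQX] = 1
[QEG]:[UQX] = -3:1 = -3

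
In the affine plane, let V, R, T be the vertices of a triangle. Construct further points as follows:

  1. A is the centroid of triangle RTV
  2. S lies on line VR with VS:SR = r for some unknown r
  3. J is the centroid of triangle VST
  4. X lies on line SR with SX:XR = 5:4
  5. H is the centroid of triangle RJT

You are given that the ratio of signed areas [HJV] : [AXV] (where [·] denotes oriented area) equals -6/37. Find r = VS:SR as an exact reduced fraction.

Assign V = (0, 0), R = (1, 0), T = (0, 1) — the answer is frame-independent, so this choice is without loss of generality.
1. A is the centroid of triangle RTV ⇒ A = (1/3, 1/3)
2. With VS:SR = r, write λ = r/(r+1) so S = V + λ·(R−V); S is affine-linear in λ
3. J is the centroid of triangle VST ⇒ J is an affine combination of earlier points and hence also affine-linear in λ
4. X lies on line SR with SX:XR = 5:4 ⇒ X is an affine combination of earlier points and hence also affine-linear in λ
5. H is the centroid of triangle RJT ⇒ H is an affine combination of earlier points and hence also affine-linear in λ
Every point depending on S is an affine combination of S and λ-independent points, so each such coordinate is linear in λ; the λ² term in each signed area is a multiple of (R−V)×(R−V) = 0, so 2·[HJV] and 2·[AXV] are each linear in λ. Evaluating at λ=0 and λ=1:
  2·[HJV] = -1/9·λ + 1/9,   2·[AXV] = -4/27·λ − 5/27
So [HJV]:[AXV] = (-1/9·λ + 1/9) / (-4/27·λ − 5/27). Setting this equal to -6/37:
  -1/9·λ + 1/9 = -6/37·(-4/27·λ − 5/27)  ⇒  λ = 3/5
Then r = λ/(1−λ) = (3/5)/(2/5) = 3/2. Check: with r = 3/2, S = (3/5, 0) and [HJV]:[AXV] = -6/37 as required.

r = 3/2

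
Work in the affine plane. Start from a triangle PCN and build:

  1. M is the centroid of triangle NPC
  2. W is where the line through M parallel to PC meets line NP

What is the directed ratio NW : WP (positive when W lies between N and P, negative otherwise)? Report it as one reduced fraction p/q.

Assign P = (0, 0), C = (1, 0), N = (0, 1) — the answer is frame-independent, so this choice is without loss of generality.
1. M is the centroid of triangle NPC ⇒ M = (1/3, 1/3)
2. W is where the line through M parallel to PC meets line NP ⇒ W = (0, 1/3)
W = N + t·(P−N) with t = 2/3, so NW:WP = t:(1−t) = 2/3:1/3

NW:WP = 2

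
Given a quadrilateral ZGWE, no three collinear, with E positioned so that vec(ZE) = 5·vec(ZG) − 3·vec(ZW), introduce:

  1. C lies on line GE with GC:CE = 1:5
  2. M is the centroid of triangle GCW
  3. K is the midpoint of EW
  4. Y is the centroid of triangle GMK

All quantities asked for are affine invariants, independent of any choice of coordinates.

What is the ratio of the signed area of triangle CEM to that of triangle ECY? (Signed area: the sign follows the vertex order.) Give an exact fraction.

Work in coordinates with Z = (0, 0), G = (1, 0), W = (0, 1), E = (5, -3).
1. C lies on line GE with GC:CE = 1:5 ⇒ C = (5/3, -1/2)
2. M is the centroid of triangle GCW ⇒ M = (8/9, 1/6)
3. K is the midpoint of EW ⇒ K = (5/2, -1)
4. Y is the centroid of triangle GMK ⇒ Y = (79/54, -5/18)
2·[CEM] = 5/18, 2·[ECY] = -25/108
[CEM]:[ECY] = 5/18:-25/108 = -6/5

[CEM]:[ECY] = -6/5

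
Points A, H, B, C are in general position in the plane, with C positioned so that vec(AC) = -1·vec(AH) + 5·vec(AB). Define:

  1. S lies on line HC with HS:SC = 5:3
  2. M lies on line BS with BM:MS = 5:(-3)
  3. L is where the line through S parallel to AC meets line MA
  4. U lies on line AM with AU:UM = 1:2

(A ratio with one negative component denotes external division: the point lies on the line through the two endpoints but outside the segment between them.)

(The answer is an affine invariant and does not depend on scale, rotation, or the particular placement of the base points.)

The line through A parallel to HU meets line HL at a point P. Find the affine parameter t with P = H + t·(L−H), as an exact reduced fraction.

t = -17/13

Choose coordinates A = (0, 0), H = (1, 0), B = (0, 1), C = (-1, 5).
1. S lies on line HC with HS:SC = 5:3 ⇒ S = (-1/4, 25/8)
2. M lies on line BS with BM:MS = 5:(-3) ⇒ M = (-5/8, 101/16)
3. L is where the line through S parallel to AC meets line MA ⇒ L = (-25/68, 505/136)
4. U lies on line AM with AU:UM = 1:2 ⇒ U = (-5/24, 101/48)
through A parallel to HU: direction (-29/24, 101/48); meets HL at P = (145/52, -505/104)
P = H + t·(L−H) with t = -17/13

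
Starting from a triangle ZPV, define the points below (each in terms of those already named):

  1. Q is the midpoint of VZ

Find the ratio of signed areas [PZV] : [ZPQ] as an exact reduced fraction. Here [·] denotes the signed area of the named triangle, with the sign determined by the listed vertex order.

Choose coordinates Z = (0, 0), P = (1, 0), V = (0, 1).
1. Q is the midpoint of VZ ⇒ Q = (0, 1/2)
2·[PZV] = -1, 2·[ZPQ] = 1/2
[PZV]:[ZPQ] = -1:1/2 = -2

[PZV]:[ZPQ] = -2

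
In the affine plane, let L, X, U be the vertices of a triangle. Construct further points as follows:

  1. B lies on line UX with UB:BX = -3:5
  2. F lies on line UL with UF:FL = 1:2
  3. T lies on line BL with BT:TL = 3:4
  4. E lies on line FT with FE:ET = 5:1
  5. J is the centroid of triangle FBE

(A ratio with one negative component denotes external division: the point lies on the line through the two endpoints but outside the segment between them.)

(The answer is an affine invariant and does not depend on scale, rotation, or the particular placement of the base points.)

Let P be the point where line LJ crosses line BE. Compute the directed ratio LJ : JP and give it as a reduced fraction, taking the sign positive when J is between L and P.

LJ:JP = -12/5

Work in coordinates with L = (0, 0), X = (1, 0), U = (0, 1).
1. B lies on line UX with UB:BX = -3:5 ⇒ B = (-3/2, 5/2)
2. F lies on line UL with UF:FL = 1:2 ⇒ F = (0, 2/3)
3. T lies on line BL with BT:TL = 3:4 ⇒ T = (-6/7, 10/7)
4. E lies on line FT with FE:ET = 5:1 ⇒ E = (-5/7, 82/63)
5. J is the centroid of triangle FBE ⇒ J = (-31/42, 563/378)
line LJ meets BE at P = (-31/72, 563/648)
J = L + t·(P−L) with t = 12/7, so LJ:JP = 12/7:-5/7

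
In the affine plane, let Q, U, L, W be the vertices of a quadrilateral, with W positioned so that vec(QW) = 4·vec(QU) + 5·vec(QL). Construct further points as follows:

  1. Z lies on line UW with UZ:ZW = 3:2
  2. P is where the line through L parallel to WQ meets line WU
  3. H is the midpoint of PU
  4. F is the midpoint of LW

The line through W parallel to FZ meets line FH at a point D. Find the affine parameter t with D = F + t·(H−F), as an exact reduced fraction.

Work in coordinates with Q = (0, 0), U = (1, 0), L = (0, 1), W = (4, 5).
1. Z lies on line UW with UZ:ZW = 3:2 ⇒ Z = (14/5, 3)
2. P is where the line through L parallel to WQ meets line WU ⇒ P = (32/5, 9)
3. H is the midpoint of PU ⇒ H = (37/10, 9/2)
4. F is the midpoint of LW ⇒ F = (2, 3)
through W parallel to FZ: direction (4/5, 0); meets FH at D = (64/15, 5)
D = F + t·(H−F) with t = 4/3

t = 4/3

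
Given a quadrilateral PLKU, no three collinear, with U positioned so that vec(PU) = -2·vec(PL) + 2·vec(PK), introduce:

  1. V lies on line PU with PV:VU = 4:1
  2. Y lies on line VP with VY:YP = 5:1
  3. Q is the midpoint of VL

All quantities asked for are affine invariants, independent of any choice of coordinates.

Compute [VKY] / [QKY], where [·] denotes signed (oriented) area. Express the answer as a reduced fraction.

[VKY]:[QKY] = 8

Work in coordinates with P = (0, 0), L = (1, 0), K = (0, 1), U = (-2, 2).
1. V lies on line PU with PV:VU = 4:1 ⇒ V = (-8/5, 8/5)
2. Y lies on line VP with VY:YP = 5:1 ⇒ Y = (-4/15, 4/15)
3. Q is the midpoint of VL ⇒ Q = (-3/10, 4/5)
2·[VKY] = -4/3, 2·[QKY] = -1/6
[VKY]:[QKY] = -4/3:-1/6 = 8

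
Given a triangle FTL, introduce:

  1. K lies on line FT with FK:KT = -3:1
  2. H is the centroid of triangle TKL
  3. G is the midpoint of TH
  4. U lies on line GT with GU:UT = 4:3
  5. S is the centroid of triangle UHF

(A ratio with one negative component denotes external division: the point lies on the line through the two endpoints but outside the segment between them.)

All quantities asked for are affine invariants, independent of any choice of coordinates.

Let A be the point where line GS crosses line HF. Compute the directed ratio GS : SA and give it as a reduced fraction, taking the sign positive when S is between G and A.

GS:SA = 10/11

Work in coordinates with F = (0, 0), T = (1, 0), L = (0, 1).
1. K lies on line FT with FK:KT = -3:1 ⇒ K = (3/2, 0)
2. H is the centroid of triangle TKL ⇒ H = (5/6, 1/3)
3. G is the midpoint of TH ⇒ G = (11/12, 1/6)
4. U lies on line GT with GU:UT = 4:3 ⇒ U = (27/28, 1/14)
5. S is the centroid of triangle UHF ⇒ S = (151/252, 17/126)
line GS meets HF at A = (1/4, 1/10)
S = G + t·(A−G) with t = 10/21, so GS:SA = 10/21:11/21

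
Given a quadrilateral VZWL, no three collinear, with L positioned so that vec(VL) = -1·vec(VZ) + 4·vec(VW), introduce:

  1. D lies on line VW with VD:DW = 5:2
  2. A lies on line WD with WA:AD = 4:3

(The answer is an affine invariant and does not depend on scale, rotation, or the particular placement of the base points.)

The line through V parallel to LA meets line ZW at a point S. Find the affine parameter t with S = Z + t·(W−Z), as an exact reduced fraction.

t = 155/106

Choose coordinates V = (0, 0), Z = (1, 0), W = (0, 1), L = (-1, 4).
1. D lies on line VW with VD:DW = 5:2 ⇒ D = (0, 5/7)
2. A lies on line WD with WA:AD = 4:3 ⇒ A = (0, 41/49)
through V parallel to LA: direction (1, -155/49); meets ZW at S = (-49/106, 155/106)
S = Z + t·(W−Z) with t = 155/106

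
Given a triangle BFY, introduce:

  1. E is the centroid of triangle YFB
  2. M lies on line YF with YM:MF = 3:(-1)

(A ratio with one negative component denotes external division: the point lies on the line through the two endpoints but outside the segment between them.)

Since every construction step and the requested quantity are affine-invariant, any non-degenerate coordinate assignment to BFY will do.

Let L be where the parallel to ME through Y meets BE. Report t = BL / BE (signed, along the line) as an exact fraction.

Assign B = (0, 0), F = (1, 0), Y = (0, 1) — the answer is frame-independent, so this choice is without loss of generality.
1. E is the centroid of triangle YFB ⇒ E = (1/3, 1/3)
2. M lies on line YF with YM:MF = 3:(-1) ⇒ M = (3/2, -1/2)
through Y parallel to ME: direction (-7/6, 5/6); meets BE at L = (7/12, 7/12)
L = B + t·(E−B) with t = 7/4

t = 7/4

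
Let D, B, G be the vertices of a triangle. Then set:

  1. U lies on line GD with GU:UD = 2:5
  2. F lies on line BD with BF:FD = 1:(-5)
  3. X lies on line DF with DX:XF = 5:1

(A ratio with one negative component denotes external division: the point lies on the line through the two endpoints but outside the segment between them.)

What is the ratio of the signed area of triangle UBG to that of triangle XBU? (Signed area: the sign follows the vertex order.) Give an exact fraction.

Choose coordinates D = (0, 0), B = (1, 0), G = (0, 1).
1. U lies on line GD with GU:UD = 2:5 ⇒ U = (0, 5/7)
2. F lies on line BD with BF:FD = 1:(-5) ⇒ F = (5/4, 0)
3. X lies on line DF with DX:XF = 5:1 ⇒ X = (25/24, 0)
2·[UBG] = 2/7, 2·[XBU] = -5/168
[UBG]:[XBU] = 2/7:-5/168 = -48/5

[UBG]:[XBU] = -48/5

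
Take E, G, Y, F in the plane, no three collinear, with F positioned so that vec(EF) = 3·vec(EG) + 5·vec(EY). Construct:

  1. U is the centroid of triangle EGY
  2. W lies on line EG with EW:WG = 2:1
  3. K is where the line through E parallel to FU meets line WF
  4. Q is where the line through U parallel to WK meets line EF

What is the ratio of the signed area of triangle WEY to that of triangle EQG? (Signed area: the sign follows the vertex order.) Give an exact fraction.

[WEY]:[EQG] = 1/2

Work in coordinates with E = (0, 0), G = (1, 0), Y = (0, 1), F = (3, 5).
1. U is the centroid of triangle EGY ⇒ U = (1/3, 1/3)
2. W lies on line EG with EW:WG = 2:1 ⇒ W = (2/3, 0)
3. K is where the line through E parallel to FU meets line WF ⇒ K = (40/11, 70/11)
4. Q is where the line through U parallel to WK meets line EF ⇒ Q = (4/5, 4/3)
2·[WEY] = -2/3, 2·[EQG] = -4/3
[WEY]:[EQG] = -2/3:-4/3 = 1/2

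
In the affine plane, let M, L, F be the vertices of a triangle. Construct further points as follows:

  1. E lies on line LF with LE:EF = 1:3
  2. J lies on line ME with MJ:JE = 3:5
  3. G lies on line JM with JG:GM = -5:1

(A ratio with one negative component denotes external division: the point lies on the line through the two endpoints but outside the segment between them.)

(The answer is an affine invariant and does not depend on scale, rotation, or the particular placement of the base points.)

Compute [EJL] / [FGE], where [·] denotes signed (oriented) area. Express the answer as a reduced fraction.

[EJL]:[FGE] = 4/21

Work in coordinates with M = (0, 0), L = (1, 0), F = (0, 1).
1. E lies on line LF with LE:EF = 1:3 ⇒ E = (3/4, 1/4)
2. J lies on line ME with MJ:JE = 3:5 ⇒ J = (9/32, 3/32)
3. G lies on line JM with JG:GM = -5:1 ⇒ G = (-9/128, -3/128)
2·[EJL] = 5/32, 2·[FGE] = 105/128
[EJL]:[FGE] = 5/32:105/128 = 4/21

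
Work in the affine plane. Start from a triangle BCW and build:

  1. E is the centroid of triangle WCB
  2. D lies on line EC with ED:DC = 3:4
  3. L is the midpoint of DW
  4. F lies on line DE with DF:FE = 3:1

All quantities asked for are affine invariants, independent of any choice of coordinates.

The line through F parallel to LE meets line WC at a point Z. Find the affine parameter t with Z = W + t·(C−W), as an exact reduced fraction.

t = 3/8

Choose coordinates B = (0, 0), C = (1, 0), W = (0, 1).
1. E is the centroid of triangle WCB ⇒ E = (1/3, 1/3)
2. D lies on line EC with ED:DC = 3:4 ⇒ D = (13/21, 4/21)
3. L is the midpoint of DW ⇒ L = (13/42, 25/42)
4. F lies on line DE with DF:FE = 3:1 ⇒ F = (17/42, 25/84)
through F parallel to LE: direction (1/42, -11/42); meets WC at Z = (3/8, 5/8)
Z = W + t·(C−W) with t = 3/8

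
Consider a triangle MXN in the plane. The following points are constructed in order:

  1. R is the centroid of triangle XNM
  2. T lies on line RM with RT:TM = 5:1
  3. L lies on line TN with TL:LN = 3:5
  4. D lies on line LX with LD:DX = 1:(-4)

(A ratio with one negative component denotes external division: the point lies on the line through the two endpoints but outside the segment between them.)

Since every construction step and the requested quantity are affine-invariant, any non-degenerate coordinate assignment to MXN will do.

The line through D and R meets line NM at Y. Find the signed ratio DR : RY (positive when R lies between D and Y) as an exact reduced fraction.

Choose coordinates M = (0, 0), X = (1, 0), N = (0, 1).
1. R is the centroid of triangle XNM ⇒ R = (1/3, 1/3)
2. T lies on line RM with RT:TM = 5:1 ⇒ T = (1/18, 1/18)
3. L lies on line TN with TL:LN = 3:5 ⇒ L = (5/144, 59/144)
4. D lies on line LX with LD:DX = 1:(-4) ⇒ D = (-31/108, 59/108)
line DR meets NM at Y = (0, 30/67)
R = D + t·(Y−D) with t = 67/31, so DR:RY = 67/31:-36/31

DR:RY = -67/36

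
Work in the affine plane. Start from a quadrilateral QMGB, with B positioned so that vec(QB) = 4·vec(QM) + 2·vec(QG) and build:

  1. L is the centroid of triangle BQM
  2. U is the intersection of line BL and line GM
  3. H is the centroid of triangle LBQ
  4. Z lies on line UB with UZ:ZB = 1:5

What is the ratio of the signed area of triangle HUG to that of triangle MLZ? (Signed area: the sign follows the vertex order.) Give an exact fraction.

[HUG]:[MLZ] = -16

Assign Q = (0, 0), M = (1, 0), G = (0, 1), B = (4, 2) — the answer is frame-independent, so this choice is without loss of generality.
1. L is the centroid of triangle BQM ⇒ L = (5/3, 2/3)
2. U is the intersection of line BL and line GM ⇒ U = (9/11, 2/11)
3. H is the centroid of triangle LBQ ⇒ H = (17/9, 8/9)
4. Z lies on line UB with UZ:ZB = 1:5 ⇒ Z = (89/66, 16/33)
2·[HUG] = -16/11, 2·[MLZ] = 1/11
[HUG]:[MLZ] = -16/11:1/11 = -16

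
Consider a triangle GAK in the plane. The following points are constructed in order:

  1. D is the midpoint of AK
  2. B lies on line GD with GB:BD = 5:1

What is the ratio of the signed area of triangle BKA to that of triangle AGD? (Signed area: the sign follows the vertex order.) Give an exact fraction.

Choose coordinates G = (0, 0), A = (1, 0), K = (0, 1).
1. D is the midpoint of AK ⇒ D = (1/2, 1/2)
2. B lies on line GD with GB:BD = 5:1 ⇒ B = (5/12, 5/12)
2·[BKA] = -1/6, 2·[AGD] = -1/2
[BKA]:[AGD] = -1/6:-1/2 = 1/3

[BKA]:[AGD] = 1/3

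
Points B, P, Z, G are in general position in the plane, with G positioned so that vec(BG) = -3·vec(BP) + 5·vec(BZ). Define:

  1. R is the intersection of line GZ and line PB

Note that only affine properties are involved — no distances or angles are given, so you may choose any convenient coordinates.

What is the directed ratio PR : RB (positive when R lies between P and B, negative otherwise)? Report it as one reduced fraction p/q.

PR:RB = 1/3

Work in coordinates with B = (0, 0), P = (1, 0), Z = (0, 1), G = (-3, 5).
1. R is the intersection of line GZ and line PB ⇒ R = (3/4, 0)
R = P + t·(B−P) with t = 1/4, so PR:RB = t:(1−t) = 1/4:3/4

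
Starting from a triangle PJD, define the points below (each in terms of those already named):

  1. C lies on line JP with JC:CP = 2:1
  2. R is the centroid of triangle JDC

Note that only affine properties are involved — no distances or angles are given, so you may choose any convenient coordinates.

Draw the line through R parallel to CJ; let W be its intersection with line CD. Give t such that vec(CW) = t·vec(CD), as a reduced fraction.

Set P = (0, 0), J = (1, 0), D = (0, 1); any affine frame gives the same invariant.
1. C lies on line JP with JC:CP = 2:1 ⇒ C = (1/3, 0)
2. R is the centroid of triangle JDC ⇒ R = (4/9, 1/3)
through R parallel to CJ: direction (2/3, 0); meets CD at W = (2/9, 1/3)
W = C + t·(D−C) with t = 1/3

t = 1/3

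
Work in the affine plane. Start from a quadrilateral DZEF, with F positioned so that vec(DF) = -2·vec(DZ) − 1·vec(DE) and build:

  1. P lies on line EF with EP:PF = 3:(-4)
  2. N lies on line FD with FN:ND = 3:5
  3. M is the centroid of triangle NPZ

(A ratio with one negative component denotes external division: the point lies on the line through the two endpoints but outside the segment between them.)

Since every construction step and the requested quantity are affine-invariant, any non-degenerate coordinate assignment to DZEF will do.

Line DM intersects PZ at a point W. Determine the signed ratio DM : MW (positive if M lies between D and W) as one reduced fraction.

DM:MW = 67/101

Choose coordinates D = (0, 0), Z = (1, 0), E = (0, 1), F = (-2, -1).
1. P lies on line EF with EP:PF = 3:(-4) ⇒ P = (6, 7)
2. N lies on line FD with FN:ND = 3:5 ⇒ N = (-5/4, -5/8)
3. M is the centroid of triangle NPZ ⇒ M = (23/12, 17/8)
line DM meets PZ at W = (322/67, 357/67)
M = D + t·(W−D) with t = 67/168, so DM:MW = 67/168:101/168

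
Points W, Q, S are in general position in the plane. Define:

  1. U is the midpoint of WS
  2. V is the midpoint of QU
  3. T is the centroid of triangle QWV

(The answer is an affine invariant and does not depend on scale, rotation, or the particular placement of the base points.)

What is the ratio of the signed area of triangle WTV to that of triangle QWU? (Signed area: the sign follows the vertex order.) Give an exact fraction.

Work in coordinates with W = (0, 0), Q = (1, 0), S = (0, 1).
1. U is the midpoint of WS ⇒ U = (0, 1/2)
2. V is the midpoint of QU ⇒ V = (1/2, 1/4)
3. T is the centroid of triangle QWV ⇒ T = (1/2, 1/12)
2·[WTV] = 1/12, 2·[QWU] = -1/2
[WTV]:[QWU] = 1/12:-1/2 = -1/6

[WTV]:[QWU] = -1/6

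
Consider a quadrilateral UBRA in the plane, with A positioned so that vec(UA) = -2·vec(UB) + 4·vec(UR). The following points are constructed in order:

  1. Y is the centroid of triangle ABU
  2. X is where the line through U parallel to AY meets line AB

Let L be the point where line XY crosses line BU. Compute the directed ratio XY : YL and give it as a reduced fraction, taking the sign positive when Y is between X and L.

Work in coordinates with U = (0, 0), B = (1, 0), R = (0, 1), A = (-2, 4).
1. Y is the centroid of triangle ABU ⇒ Y = (-1/3, 4/3)
2. X is where the line through U parallel to AY meets line AB ⇒ X = (-5, 8)
line XY meets BU at L = (3/5, 0)
Y = X + t·(L−X) with t = 5/6, so XY:YL = 5/6:1/6

XY:YL = 5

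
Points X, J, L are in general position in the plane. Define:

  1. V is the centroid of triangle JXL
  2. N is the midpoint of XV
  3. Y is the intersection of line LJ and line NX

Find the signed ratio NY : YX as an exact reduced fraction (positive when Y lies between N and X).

Set X = (0, 0), J = (1, 0), L = (0, 1); any affine frame gives the same invariant.
1. V is the centroid of triangle JXL ⇒ V = (1/3, 1/3)
2. N is the midpoint of XV ⇒ N = (1/6, 1/6)
3. Y is the intersection of line LJ and line NX ⇒ Y = (1/2, 1/2)
Y = N + t·(X−N) with t = -2, so NY:YX = t:(1−t) = -2:3

NY:YX = -2/3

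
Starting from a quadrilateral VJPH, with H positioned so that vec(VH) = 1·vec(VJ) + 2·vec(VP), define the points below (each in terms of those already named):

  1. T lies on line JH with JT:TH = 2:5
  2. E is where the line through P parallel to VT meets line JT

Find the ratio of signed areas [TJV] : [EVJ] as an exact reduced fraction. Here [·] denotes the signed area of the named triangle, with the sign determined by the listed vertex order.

Work in coordinates with V = (0, 0), J = (1, 0), P = (0, 1), H = (1, 2).
1. T lies on line JH with JT:TH = 2:5 ⇒ T = (1, 4/7)
2. E is where the line through P parallel to VT meets line JT ⇒ E = (1, 11/7)
2·[TJV] = -4/7, 2·[EVJ] = 11/7
[TJV]:[EVJ] = -4/7:11/7 = -4/11

[TJV]:[EVJ] = -4/11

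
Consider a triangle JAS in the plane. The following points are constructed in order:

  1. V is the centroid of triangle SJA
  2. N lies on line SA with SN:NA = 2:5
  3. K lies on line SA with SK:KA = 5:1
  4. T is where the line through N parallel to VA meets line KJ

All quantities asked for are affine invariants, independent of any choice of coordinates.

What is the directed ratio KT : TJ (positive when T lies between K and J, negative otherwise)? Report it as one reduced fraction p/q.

KT:TJ = -23/72

Assign J = (0, 0), A = (1, 0), S = (0, 1) — the answer is frame-independent, so this choice is without loss of generality.
1. V is the centroid of triangle SJA ⇒ V = (1/3, 1/3)
2. N lies on line SA with SN:NA = 2:5 ⇒ N = (2/7, 5/7)
3. K lies on line SA with SK:KA = 5:1 ⇒ K = (5/6, 1/6)
4. T is where the line through N parallel to VA meets line KJ ⇒ T = (60/49, 12/49)
T = K + t·(J−K) with t = -23/49, so KT:TJ = t:(1−t) = -23/49:72/49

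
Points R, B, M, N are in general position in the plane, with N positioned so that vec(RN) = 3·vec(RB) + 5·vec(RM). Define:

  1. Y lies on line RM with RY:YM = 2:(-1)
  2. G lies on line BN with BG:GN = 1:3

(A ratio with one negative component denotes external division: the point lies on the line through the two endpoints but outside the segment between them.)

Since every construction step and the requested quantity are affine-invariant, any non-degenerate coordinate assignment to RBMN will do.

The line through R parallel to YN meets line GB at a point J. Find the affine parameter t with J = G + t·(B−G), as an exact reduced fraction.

Work in coordinates with R = (0, 0), B = (1, 0), M = (0, 1), N = (3, 5).
1. Y lies on line RM with RY:YM = 2:(-1) ⇒ Y = (0, 2)
2. G lies on line BN with BG:GN = 1:3 ⇒ G = (3/2, 5/4)
through R parallel to YN: direction (3, 3); meets GB at J = (5/3, 5/3)
J = G + t·(B−G) with t = -1/3

t = -1/3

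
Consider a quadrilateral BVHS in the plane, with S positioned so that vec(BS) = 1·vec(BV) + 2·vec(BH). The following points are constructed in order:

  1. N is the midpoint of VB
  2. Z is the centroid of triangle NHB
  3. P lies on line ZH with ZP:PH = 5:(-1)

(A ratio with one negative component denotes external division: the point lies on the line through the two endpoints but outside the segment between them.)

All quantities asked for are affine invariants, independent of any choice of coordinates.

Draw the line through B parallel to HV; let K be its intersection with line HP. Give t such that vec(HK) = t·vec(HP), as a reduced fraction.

Assign B = (0, 0), V = (1, 0), H = (0, 1), S = (1, 2) — the answer is frame-independent, so this choice is without loss of generality.
1. N is the midpoint of VB ⇒ N = (1/2, 0)
2. Z is the centroid of triangle NHB ⇒ Z = (1/6, 1/3)
3. P lies on line ZH with ZP:PH = 5:(-1) ⇒ P = (-1/24, 7/6)
through B parallel to HV: direction (1, -1); meets HP at K = (1/3, -1/3)
K = H + t·(P−H) with t = -8

t = -8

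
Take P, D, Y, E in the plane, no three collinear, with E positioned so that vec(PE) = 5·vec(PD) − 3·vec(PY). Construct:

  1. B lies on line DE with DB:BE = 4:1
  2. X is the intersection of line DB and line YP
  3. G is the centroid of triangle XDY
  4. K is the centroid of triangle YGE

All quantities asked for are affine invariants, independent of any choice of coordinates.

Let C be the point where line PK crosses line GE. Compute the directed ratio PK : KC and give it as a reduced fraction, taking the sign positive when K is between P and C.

PK:KC = -50/3

Set P = (0, 0), D = (1, 0), Y = (0, 1), E = (5, -3); any affine frame gives the same invariant.
1. B lies on line DE with DB:BE = 4:1 ⇒ B = (21/5, -12/5)
2. X is the intersection of line DB and line YP ⇒ X = (0, 3/4)
3. G is the centroid of triangle XDY ⇒ G = (1/3, 7/12)
4. K is the centroid of triangle YGE ⇒ K = (16/9, -17/36)
line PK meets GE at C = (376/225, -799/1800)
K = P + t·(C−P) with t = 50/47, so PK:KC = 50/47:-3/47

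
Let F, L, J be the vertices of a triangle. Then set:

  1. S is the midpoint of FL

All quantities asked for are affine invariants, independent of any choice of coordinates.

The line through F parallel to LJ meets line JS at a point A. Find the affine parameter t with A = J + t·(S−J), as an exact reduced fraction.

t = 2

Work in coordinates with F = (0, 0), L = (1, 0), J = (0, 1).
1. S is the midpoint of FL ⇒ S = (1/2, 0)
through F parallel to LJ: direction (-1, 1); meets JS at A = (1, -1)
A = J + t·(S−J) with t = 2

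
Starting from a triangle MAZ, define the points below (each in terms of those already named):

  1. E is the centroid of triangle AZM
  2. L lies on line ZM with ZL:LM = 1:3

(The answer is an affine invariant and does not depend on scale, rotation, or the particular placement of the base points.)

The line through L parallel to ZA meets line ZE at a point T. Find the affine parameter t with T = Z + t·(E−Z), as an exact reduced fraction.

t = 3/4

Work in coordinates with M = (0, 0), A = (1, 0), Z = (0, 1).
1. E is the centroid of triangle AZM ⇒ E = (1/3, 1/3)
2. L lies on line ZM with ZL:LM = 1:3 ⇒ L = (0, 3/4)
through L parallel to ZA: direction (1, -1); meets ZE at T = (1/4, 1/2)
T = Z + t·(E−Z) with t = 3/4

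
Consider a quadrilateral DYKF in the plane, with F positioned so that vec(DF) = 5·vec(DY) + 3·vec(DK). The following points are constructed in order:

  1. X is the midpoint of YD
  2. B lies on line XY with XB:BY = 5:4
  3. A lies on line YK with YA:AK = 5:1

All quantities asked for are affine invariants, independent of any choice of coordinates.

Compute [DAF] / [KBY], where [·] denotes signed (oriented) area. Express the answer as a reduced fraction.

Set D = (0, 0), Y = (1, 0), K = (0, 1), F = (5, 3); any affine frame gives the same invariant.
1. X is the midpoint of YD ⇒ X = (1/2, 0)
2. B lies on line XY with XB:BY = 5:4 ⇒ B = (7/9, 0)
3. A lies on line YK with YA:AK = 5:1 ⇒ A = (1/6, 5/6)
2·[DAF] = -11/3, 2·[KBY] = 2/9
[DAF]:[KBY] = -11/3:2/9 = -33/2

[DAF]:[KBY] = -33/2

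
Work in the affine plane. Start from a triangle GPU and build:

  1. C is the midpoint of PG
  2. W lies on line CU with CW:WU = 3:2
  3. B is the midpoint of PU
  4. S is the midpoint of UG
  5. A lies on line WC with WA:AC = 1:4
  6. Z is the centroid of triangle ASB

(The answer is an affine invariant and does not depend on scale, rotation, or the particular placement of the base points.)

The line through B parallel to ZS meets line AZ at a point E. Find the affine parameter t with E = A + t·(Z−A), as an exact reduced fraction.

Assign G = (0, 0), P = (1, 0), U = (0, 1) — the answer is frame-independent, so this choice is without loss of generality.
1. C is the midpoint of PG ⇒ C = (1/2, 0)
2. W lies on line CU with CW:WU = 3:2 ⇒ W = (1/5, 3/5)
3. B is the midpoint of PU ⇒ B = (1/2, 1/2)
4. S is the midpoint of UG ⇒ S = (0, 1/2)
5. A lies on line WC with WA:AC = 1:4 ⇒ A = (13/50, 12/25)
6. Z is the centroid of triangle ASB ⇒ Z = (19/75, 37/75)
through B parallel to ZS: direction (-19/75, 1/150); meets AZ at E = (37/150, 38/75)
E = A + t·(Z−A) with t = 2

t = 2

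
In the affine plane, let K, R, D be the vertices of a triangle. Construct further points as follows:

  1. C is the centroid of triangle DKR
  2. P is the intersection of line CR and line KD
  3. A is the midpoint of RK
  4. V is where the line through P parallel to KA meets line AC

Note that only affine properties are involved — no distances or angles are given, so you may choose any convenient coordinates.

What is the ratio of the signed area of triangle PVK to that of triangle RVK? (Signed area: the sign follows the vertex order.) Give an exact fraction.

[PVK]:[RVK] = -1/4

Set K = (0, 0), R = (1, 0), D = (0, 1); any affine frame gives the same invariant.
1. C is the centroid of triangle DKR ⇒ C = (1/3, 1/3)
2. P is the intersection of line CR and line KD ⇒ P = (0, 1/2)
3. A is the midpoint of RK ⇒ A = (1/2, 0)
4. V is where the line through P parallel to KA meets line AC ⇒ V = (1/4, 1/2)
2·[PVK] = -1/8, 2·[RVK] = 1/2
[PVK]:[RVK] = -1/8:1/2 = -1/4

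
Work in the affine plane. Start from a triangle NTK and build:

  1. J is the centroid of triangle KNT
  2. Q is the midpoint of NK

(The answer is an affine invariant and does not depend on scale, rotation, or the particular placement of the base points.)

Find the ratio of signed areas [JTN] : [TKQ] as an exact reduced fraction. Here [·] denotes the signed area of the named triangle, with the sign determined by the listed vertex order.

Set N = (0, 0), T = (1, 0), K = (0, 1); any affine frame gives the same invariant.
1. J is the centroid of triangle KNT ⇒ J = (1/3, 1/3)
2. Q is the midpoint of NK ⇒ Q = (0, 1/2)
2·[JTN] = -1/3, 2·[TKQ] = 1/2
[JTN]:[TKQ] = -1/3:1/2 = -2/3

[JTN]:[TKQ] = -2/3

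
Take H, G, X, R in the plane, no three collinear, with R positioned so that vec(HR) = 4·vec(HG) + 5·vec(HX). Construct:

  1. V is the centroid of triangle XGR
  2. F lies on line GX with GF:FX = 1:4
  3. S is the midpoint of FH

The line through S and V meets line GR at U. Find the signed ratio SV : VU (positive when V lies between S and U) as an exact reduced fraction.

SV:VU = 19/80

Work in coordinates with H = (0, 0), G = (1, 0), X = (0, 1), R = (4, 5).
1. V is the centroid of triangle XGR ⇒ V = (5/3, 2)
2. F lies on line GX with GF:FX = 1:4 ⇒ F = (4/5, 1/5)
3. S is the midpoint of FH ⇒ S = (2/5, 1/10)
line SV meets GR at U = (7, 10)
V = S + t·(U−S) with t = 19/99, so SV:VU = 19/99:80/99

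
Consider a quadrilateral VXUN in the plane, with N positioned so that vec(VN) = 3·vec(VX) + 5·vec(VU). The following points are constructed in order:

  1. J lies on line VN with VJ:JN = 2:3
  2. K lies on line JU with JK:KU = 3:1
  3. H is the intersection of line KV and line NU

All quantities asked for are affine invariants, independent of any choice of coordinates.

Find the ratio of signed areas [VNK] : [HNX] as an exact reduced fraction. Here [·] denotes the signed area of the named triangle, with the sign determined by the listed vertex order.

[VNK]:[HNX] = -51/140

Set V = (0, 0), X = (1, 0), U = (0, 1), N = (3, 5); any affine frame gives the same invariant.
1. J lies on line VN with VJ:JN = 2:3 ⇒ J = (6/5, 2)
2. K lies on line JU with JK:KU = 3:1 ⇒ K = (3/10, 5/4)
3. H is the intersection of line KV and line NU ⇒ H = (6/17, 25/17)
2·[VNK] = 9/4, 2·[HNX] = -105/17
[VNK]:[HNX] = 9/4:-105/17 = -51/140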